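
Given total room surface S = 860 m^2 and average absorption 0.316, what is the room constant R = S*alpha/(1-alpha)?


R = 860 * 0.316 / (1 - 0.316) = 397.31 m^2


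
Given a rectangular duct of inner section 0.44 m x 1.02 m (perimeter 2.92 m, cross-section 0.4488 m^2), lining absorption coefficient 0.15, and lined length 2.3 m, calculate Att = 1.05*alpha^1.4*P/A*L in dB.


alpha^1.4 = 0.15^1.4 = 0.0702308
Attenuation rate = 1.05 * alpha^1.4 * P / A
= 1.05 * 0.0702308 * 2.92 / 0.4488 = 0.479785 dB/m
Total Att = 0.479785 * 2.3 = 1.1035 dB


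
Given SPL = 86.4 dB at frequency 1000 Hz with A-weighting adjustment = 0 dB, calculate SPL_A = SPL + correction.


A-weighting table: 1000 Hz -> 0 dB correction
SPL_A = SPL + correction = 86.4 + (0) = 86.4 dBA


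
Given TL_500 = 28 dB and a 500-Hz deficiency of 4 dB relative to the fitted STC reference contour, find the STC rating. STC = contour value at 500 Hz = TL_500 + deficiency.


By ASTM E413, STC = value of the fitted reference contour at 500 Hz.
Contour value at 500 Hz = TL_500 + deficiency = 28 + 4 = 32
STC = 32


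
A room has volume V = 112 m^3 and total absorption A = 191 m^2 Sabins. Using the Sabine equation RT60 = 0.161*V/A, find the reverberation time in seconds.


RT60 = 0.161 * 112 / 191 = 0.094408 s


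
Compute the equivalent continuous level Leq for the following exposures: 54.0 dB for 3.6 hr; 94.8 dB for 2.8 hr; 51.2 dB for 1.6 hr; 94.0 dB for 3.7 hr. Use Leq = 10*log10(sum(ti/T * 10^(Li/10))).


T_total = 3.6 + 2.8 + 1.6 + 3.7 = 11.7 hr
(3.6/11.7) * 10^(54.0/10) = 77288.8
(2.8/11.7) * 10^(94.8/10) = 7.22723e+08
(1.6/11.7) * 10^(51.2/10) = 18027.4
(3.7/11.7) * 10^(94.0/10) = 7.94357e+08
Sum = 77288.8 + 7.22723e+08 + 18027.4 + 7.94357e+08 = 1.51718e+09
Leq = 10*log10(1.51718e+09) = 91.81 dB


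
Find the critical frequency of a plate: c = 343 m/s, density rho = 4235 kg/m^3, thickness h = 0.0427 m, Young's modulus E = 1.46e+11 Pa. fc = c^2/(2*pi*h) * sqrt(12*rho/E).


12*rho/E = 12*4235/1.46e+11 = 3.48082e-07
sqrt(12*rho/E) = sqrt(3.48082e-07) = 0.000589985
c^2/(2*pi*h) = 343^2/(2*pi*0.0427) = 438511
fc = 438511 * 0.000589985 = 258.71 Hz


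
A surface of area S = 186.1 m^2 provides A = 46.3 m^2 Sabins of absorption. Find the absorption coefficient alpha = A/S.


Absorption coefficient = absorbed power / incident power
alpha = A / S = 46.3 / 186.1 = 0.24879


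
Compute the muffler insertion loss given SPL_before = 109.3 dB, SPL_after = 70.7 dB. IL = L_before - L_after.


Insertion loss = SPL without muffler - SPL with muffler
IL = 109.3 - 70.7 = 38.6 dB


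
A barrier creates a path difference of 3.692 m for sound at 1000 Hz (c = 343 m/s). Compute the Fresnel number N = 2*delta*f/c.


N = 2*delta*f/c = 2*delta/lambda, where lambda = c/f
lambda = 343 / 1000 = 0.343 m
N = 2 * 3.692 / 0.343 = 21.528


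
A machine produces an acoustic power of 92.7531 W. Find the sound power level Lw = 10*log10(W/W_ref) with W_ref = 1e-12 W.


W / W_ref = 92.7531 / 1e-12 = 9.27531e+13
Lw = 10 * log10(9.27531e+13) = 139.67 dB


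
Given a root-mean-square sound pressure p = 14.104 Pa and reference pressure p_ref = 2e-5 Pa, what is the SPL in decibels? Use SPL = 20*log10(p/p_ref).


p / p_ref = 14.104 / 2e-5 = 705200
SPL = 20 * log10(705200) = 116.97 dB


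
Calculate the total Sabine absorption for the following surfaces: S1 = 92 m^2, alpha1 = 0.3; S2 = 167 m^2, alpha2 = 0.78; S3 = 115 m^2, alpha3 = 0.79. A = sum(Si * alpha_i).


92 * 0.3 = 27.6
167 * 0.78 = 130.26
115 * 0.79 = 90.85
A_total = 27.6 + 130.26 + 90.85 = 248.71 m^2


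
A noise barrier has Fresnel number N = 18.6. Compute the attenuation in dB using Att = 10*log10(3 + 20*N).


3 + 20*N = 3 + 20*18.6 = 375
Att = 10*log10(375) = 25.74 dB


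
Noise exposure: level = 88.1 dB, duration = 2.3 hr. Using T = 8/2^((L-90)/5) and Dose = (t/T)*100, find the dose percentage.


T_allowed = 8 / 2^((88.1 - 90)/5) = 10.4107 hr
Dose = 2.3 / 10.4107 * 100 = 22.093 %


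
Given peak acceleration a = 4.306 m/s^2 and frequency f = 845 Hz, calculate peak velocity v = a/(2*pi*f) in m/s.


omega = 2*pi*f = 2*pi*845 = 5309.29 rad/s
v = a / omega = 4.306 / 5309.29 = 0.00081103 m/s


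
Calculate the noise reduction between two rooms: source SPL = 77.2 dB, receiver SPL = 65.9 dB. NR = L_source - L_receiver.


NR = L_source - L_receiver (difference between source and receiving room levels)
NR = 77.2 - 65.9 = 11.3 dB


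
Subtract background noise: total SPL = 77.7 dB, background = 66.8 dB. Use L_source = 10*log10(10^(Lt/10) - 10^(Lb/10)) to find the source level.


10^(77.7/10) = 5.88844e+07
10^(66.8/10) = 4.7863e+06
Difference = 5.88844e+07 - 4.7863e+06 = 5.40981e+07
L_source = 10*log10(5.40981e+07) = 77.332 dB


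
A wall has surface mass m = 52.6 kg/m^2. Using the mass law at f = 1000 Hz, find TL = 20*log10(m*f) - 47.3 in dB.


m * f = 52.6 * 1000 = 52600
20*log10(52600) = 94.4197 dB
TL = 94.4197 - 47.3 = 47.12 dB


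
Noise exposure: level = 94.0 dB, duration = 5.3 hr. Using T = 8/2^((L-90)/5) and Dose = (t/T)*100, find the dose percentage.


T_allowed = 8 / 2^((94.0 - 90)/5) = 4.59479 hr
Dose = 5.3 / 4.59479 * 100 = 115.35 %


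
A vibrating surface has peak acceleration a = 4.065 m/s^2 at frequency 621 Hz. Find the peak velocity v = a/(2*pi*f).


omega = 2*pi*f = 2*pi*621 = 3901.86 rad/s
v = a / omega = 4.065 / 3901.86 = 0.0010418 m/s


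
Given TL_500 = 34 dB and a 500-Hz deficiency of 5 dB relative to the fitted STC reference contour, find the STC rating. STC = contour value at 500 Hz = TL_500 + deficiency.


By ASTM E413, STC = value of the fitted reference contour at 500 Hz.
Contour value at 500 Hz = TL_500 + deficiency = 34 + 5 = 39
STC = 39


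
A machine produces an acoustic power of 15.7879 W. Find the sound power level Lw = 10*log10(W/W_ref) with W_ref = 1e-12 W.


W / W_ref = 15.7879 / 1e-12 = 1.57879e+13
Lw = 10 * log10(1.57879e+13) = 131.98 dB


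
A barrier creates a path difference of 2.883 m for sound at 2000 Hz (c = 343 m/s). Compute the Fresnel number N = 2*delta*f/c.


N = 2*delta*f/c = 2*delta/lambda, where lambda = c/f
lambda = 343 / 2000 = 0.1715 m
N = 2 * 2.883 / 0.1715 = 33.621


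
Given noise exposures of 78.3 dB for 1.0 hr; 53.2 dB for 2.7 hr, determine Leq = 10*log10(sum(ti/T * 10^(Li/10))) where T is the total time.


T_total = 1.0 + 2.7 = 3.7 hr
(1.0/3.7) * 10^(78.3/10) = 1.82725e+07
(2.7/3.7) * 10^(53.2/10) = 152462
Sum = 1.82725e+07 + 152462 = 1.8425e+07
Leq = 10*log10(1.8425e+07) = 72.654 dB


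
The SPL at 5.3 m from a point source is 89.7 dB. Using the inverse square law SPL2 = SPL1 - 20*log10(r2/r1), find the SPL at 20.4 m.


r2/r1 = 20.4/5.3 = 3.84906
Correction = 20*log10(3.84906) = 11.7071 dB
SPL2 = 89.7 - 11.7071 = 77.993 dB


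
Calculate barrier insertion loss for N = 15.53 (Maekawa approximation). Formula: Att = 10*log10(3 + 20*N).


3 + 20*N = 3 + 20*15.53 = 313.6
Att = 10*log10(313.6) = 24.964 dB


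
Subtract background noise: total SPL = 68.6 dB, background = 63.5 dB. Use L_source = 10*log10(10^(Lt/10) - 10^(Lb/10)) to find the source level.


10^(68.6/10) = 7.24436e+06
10^(63.5/10) = 2.23872e+06
Difference = 7.24436e+06 - 2.23872e+06 = 5.00564e+06
L_source = 10*log10(5.00564e+06) = 66.995 dB


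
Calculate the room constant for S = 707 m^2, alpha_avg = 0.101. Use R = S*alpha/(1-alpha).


R = 707 * 0.101 / (1 - 0.101) = 79.429 m^2


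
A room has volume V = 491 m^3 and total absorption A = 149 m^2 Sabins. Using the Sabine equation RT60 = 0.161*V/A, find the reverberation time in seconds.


RT60 = 0.161 * 491 / 149 = 0.53054 s


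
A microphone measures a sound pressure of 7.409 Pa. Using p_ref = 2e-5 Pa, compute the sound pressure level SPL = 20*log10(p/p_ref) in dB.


p / p_ref = 7.409 / 2e-5 = 370450
SPL = 20 * log10(370450) = 111.37 dB


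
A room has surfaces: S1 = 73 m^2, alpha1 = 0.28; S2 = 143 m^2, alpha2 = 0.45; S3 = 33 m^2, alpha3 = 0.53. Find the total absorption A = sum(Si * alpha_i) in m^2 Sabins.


73 * 0.28 = 20.44
143 * 0.45 = 64.35
33 * 0.53 = 17.49
A_total = 20.44 + 64.35 + 17.49 = 102.28 m^2


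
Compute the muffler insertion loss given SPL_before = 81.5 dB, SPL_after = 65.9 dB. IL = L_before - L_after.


Insertion loss = SPL without muffler - SPL with muffler
IL = 81.5 - 65.9 = 15.6 dB


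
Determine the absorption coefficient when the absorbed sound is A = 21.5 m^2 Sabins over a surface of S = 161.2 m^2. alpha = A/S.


Absorption coefficient = absorbed power / incident power
alpha = A / S = 21.5 / 161.2 = 0.13337


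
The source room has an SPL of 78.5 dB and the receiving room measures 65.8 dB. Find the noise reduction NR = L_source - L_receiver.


NR = L_source - L_receiver (difference between source and receiving room levels)
NR = 78.5 - 65.8 = 12.7 dB


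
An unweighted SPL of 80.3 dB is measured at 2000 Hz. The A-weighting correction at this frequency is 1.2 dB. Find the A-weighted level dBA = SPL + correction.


A-weighting table: 2000 Hz -> 1.2 dB correction
SPL_A = SPL + correction = 80.3 + (1.2) = 81.5 dBA


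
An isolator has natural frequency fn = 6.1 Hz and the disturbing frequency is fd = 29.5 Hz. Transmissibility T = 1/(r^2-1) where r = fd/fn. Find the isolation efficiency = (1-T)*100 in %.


r = 29.5 / 6.1 = 4.83607
r^2 - 1 = 4.83607^2 - 1 = 22.3876
T = 1/22.3876 = 0.0446676
Efficiency = (1 - 0.0446676)*100 = 95.533 %


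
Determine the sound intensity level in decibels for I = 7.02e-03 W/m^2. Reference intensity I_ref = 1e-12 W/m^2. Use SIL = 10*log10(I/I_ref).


I / I_ref = 7.02e-03 / 1e-12 = 7.02e+09
SIL = 10 * log10(7.02e+09) = 98.463 dB


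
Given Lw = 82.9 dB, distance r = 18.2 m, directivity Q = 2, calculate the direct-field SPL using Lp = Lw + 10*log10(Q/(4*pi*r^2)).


4*pi*r^2 = 4*pi*18.2^2 = 4162.48 m^2
Q / (4*pi*r^2) = 2 / 4162.48 = 0.000480483
Lp = 82.9 + 10*log10(0.000480483) = 49.717 dB


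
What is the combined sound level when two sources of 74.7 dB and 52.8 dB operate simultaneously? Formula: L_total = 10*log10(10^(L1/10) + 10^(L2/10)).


10^(74.7/10) = 2.95121e+07
10^(52.8/10) = 190546
Sum = 2.95121e+07 + 190546 = 2.97026e+07
L_total = 10*log10(2.97026e+07) = 74.728 dB


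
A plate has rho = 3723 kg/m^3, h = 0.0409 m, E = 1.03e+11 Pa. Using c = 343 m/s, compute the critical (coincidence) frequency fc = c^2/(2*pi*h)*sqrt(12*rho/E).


12*rho/E = 12*3723/1.03e+11 = 4.33748e-07
sqrt(12*rho/E) = sqrt(4.33748e-07) = 0.000658595
c^2/(2*pi*h) = 343^2/(2*pi*0.0409) = 457810
fc = 457810 * 0.000658595 = 301.51 Hz


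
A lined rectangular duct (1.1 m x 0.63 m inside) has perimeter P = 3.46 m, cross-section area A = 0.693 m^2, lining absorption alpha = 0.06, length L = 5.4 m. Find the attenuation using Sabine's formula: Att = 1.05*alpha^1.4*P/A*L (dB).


alpha^1.4 = 0.06^1.4 = 0.0194721
Attenuation rate = 1.05 * alpha^1.4 * P / A
= 1.05 * 0.0194721 * 3.46 / 0.693 = 0.102081 dB/m
Total Att = 0.102081 * 5.4 = 0.55124 dB


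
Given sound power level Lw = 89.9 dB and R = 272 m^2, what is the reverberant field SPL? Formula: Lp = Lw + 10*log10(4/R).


4/R = 4/272 = 0.0147059
Lp = 89.9 + 10*log10(0.0147059) = 71.575 dB


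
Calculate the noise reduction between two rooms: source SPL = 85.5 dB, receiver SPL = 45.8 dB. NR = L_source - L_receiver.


NR = L_source - L_receiver (difference between source and receiving room levels)
NR = 85.5 - 45.8 = 39.7 dB


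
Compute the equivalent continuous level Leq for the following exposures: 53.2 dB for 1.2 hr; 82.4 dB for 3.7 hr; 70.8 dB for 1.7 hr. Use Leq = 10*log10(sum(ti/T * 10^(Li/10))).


T_total = 1.2 + 3.7 + 1.7 = 6.6 hr
(1.2/6.6) * 10^(53.2/10) = 37987.2
(3.7/6.6) * 10^(82.4/10) = 9.74222e+07
(1.7/6.6) * 10^(70.8/10) = 3.09674e+06
Sum = 37987.2 + 9.74222e+07 + 3.09674e+06 = 1.00557e+08
Leq = 10*log10(1.00557e+08) = 80.024 dB


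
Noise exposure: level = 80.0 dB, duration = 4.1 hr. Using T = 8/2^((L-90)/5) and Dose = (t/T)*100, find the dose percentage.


T_allowed = 8 / 2^((80.0 - 90)/5) = 32 hr
Dose = 4.1 / 32 * 100 = 12.812 %


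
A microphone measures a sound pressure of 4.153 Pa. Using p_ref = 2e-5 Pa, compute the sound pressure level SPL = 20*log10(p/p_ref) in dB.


p / p_ref = 4.153 / 2e-5 = 207650
SPL = 20 * log10(207650) = 106.35 dB


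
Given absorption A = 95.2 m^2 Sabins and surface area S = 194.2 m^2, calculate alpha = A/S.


Absorption coefficient = absorbed power / incident power
alpha = A / S = 95.2 / 194.2 = 0.49022


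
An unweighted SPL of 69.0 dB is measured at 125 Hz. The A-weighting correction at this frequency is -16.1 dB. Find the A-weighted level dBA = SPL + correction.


A-weighting table: 125 Hz -> -16.1 dB correction
SPL_A = SPL + correction = 69.0 + (-16.1) = 52.9 dBA


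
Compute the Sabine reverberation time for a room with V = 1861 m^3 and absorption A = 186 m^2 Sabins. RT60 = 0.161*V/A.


RT60 = 0.161 * 1861 / 186 = 1.6109 s


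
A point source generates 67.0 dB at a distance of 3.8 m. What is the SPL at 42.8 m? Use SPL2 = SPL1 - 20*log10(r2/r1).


r2/r1 = 42.8/3.8 = 11.2632
Correction = 20*log10(11.2632) = 21.0332 dB
SPL2 = 67.0 - 21.0332 = 45.967 dB


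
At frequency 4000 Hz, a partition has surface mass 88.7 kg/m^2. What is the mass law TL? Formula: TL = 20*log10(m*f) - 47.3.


m * f = 88.7 * 4000 = 354800
20*log10(354800) = 111 dB
TL = 111 - 47.3 = 63.7 dB


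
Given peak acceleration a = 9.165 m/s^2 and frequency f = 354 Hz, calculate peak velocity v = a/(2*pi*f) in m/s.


omega = 2*pi*f = 2*pi*354 = 2224.25 rad/s
v = a / omega = 9.165 / 2224.25 = 0.0041205 m/s


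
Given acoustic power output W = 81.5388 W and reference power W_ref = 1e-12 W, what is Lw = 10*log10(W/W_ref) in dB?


W / W_ref = 81.5388 / 1e-12 = 8.15388e+13
Lw = 10 * log10(8.15388e+13) = 139.11 dB


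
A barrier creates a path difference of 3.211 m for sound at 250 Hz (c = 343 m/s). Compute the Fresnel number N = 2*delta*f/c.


N = 2*delta*f/c = 2*delta/lambda, where lambda = c/f
lambda = 343 / 250 = 1.372 m
N = 2 * 3.211 / 1.372 = 4.6808


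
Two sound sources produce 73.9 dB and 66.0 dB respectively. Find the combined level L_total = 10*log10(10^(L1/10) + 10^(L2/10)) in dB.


10^(73.9/10) = 2.45471e+07
10^(66.0/10) = 3.98107e+06
Sum = 2.45471e+07 + 3.98107e+06 = 2.85282e+07
L_total = 10*log10(2.85282e+07) = 74.553 dB


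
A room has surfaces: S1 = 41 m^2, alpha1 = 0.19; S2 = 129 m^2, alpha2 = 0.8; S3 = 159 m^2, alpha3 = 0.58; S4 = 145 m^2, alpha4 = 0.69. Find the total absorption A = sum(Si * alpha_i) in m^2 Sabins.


41 * 0.19 = 7.79
129 * 0.8 = 103.2
159 * 0.58 = 92.22
145 * 0.69 = 100.05
A_total = 7.79 + 103.2 + 92.22 + 100.05 = 303.26 m^2


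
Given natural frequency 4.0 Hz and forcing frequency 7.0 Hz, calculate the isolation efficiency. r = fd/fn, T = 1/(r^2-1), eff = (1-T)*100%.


r = 7.0 / 4.0 = 1.75
r^2 - 1 = 1.75^2 - 1 = 2.0625
T = 1/2.0625 = 0.484848
Efficiency = (1 - 0.484848)*100 = 51.515 %


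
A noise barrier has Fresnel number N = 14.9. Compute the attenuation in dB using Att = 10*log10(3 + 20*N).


3 + 20*N = 3 + 20*14.9 = 301
Att = 10*log10(301) = 24.786 dB


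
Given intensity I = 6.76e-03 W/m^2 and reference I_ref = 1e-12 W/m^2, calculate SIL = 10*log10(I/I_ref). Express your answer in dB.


I / I_ref = 6.76e-03 / 1e-12 = 6.76e+09
SIL = 10 * log10(6.76e+09) = 98.299 dB


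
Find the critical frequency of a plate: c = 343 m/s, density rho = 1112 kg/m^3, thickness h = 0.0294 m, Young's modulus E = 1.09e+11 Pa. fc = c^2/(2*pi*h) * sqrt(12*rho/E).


12*rho/E = 12*1112/1.09e+11 = 1.22422e-07
sqrt(12*rho/E) = sqrt(1.22422e-07) = 0.000349889
c^2/(2*pi*h) = 343^2/(2*pi*0.0294) = 636885
fc = 636885 * 0.000349889 = 222.84 Hz


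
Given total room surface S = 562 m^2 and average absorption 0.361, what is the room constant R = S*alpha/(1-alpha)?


R = 562 * 0.361 / (1 - 0.361) = 317.5 m^2


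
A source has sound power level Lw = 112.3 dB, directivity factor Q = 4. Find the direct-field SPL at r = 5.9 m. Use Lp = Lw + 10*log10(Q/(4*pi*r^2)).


4*pi*r^2 = 4*pi*5.9^2 = 437.435 m^2
Q / (4*pi*r^2) = 4 / 437.435 = 0.00914422
Lp = 112.3 + 10*log10(0.00914422) = 91.911 dB


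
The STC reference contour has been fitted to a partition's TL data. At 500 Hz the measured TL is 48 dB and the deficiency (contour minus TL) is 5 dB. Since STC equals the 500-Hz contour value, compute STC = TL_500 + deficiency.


By ASTM E413, STC = value of the fitted reference contour at 500 Hz.
Contour value at 500 Hz = TL_500 + deficiency = 48 + 5 = 53
STC = 53


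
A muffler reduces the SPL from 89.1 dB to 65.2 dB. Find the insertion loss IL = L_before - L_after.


Insertion loss = SPL without muffler - SPL with muffler
IL = 89.1 - 65.2 = 23.9 dB


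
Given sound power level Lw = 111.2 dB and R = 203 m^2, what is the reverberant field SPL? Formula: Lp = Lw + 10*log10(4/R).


4/R = 4/203 = 0.0197044
Lp = 111.2 + 10*log10(0.0197044) = 94.146 dB


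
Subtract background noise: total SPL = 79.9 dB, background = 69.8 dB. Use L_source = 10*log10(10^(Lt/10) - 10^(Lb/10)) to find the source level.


10^(79.9/10) = 9.77237e+07
10^(69.8/10) = 9.54993e+06
Difference = 9.77237e+07 - 9.54993e+06 = 8.81738e+07
L_source = 10*log10(8.81738e+07) = 79.453 dB


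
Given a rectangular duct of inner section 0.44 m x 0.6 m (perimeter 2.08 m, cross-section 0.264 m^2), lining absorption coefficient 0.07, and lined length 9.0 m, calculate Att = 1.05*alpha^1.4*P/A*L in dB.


alpha^1.4 = 0.07^1.4 = 0.0241622
Attenuation rate = 1.05 * alpha^1.4 * P / A
= 1.05 * 0.0241622 * 2.08 / 0.264 = 0.199887 dB/m
Total Att = 0.199887 * 9.0 = 1.799 dB


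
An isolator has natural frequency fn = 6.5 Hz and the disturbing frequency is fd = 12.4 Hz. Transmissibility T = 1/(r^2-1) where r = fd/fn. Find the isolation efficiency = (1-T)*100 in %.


r = 12.4 / 6.5 = 1.90769
r^2 - 1 = 1.90769^2 - 1 = 2.63928
T = 1/2.63928 = 0.378891
Efficiency = (1 - 0.378891)*100 = 62.111 %


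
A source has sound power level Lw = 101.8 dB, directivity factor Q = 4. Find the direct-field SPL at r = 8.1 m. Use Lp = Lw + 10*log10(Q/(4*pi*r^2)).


4*pi*r^2 = 4*pi*8.1^2 = 824.48 m^2
Q / (4*pi*r^2) = 4 / 824.48 = 0.00485154
Lp = 101.8 + 10*log10(0.00485154) = 78.659 dB


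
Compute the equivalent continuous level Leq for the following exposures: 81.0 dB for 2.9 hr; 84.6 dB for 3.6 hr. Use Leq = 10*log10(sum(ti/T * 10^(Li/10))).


T_total = 2.9 + 3.6 = 6.5 hr
(2.9/6.5) * 10^(81.0/10) = 5.61674e+07
(3.6/6.5) * 10^(84.6/10) = 1.59731e+08
Sum = 5.61674e+07 + 1.59731e+08 = 2.15898e+08
Leq = 10*log10(2.15898e+08) = 83.342 dB


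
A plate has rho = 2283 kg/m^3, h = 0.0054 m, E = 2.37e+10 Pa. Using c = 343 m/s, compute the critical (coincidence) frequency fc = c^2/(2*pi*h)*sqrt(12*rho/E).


12*rho/E = 12*2283/2.37e+10 = 1.15595e-06
sqrt(12*rho/E) = sqrt(1.15595e-06) = 0.00107515
c^2/(2*pi*h) = 343^2/(2*pi*0.0054) = 3.46749e+06
fc = 3.46749e+06 * 0.00107515 = 3728.1 Hz


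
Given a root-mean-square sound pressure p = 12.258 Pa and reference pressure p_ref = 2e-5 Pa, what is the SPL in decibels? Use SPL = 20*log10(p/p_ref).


p / p_ref = 12.258 / 2e-5 = 612900
SPL = 20 * log10(612900) = 115.75 dB


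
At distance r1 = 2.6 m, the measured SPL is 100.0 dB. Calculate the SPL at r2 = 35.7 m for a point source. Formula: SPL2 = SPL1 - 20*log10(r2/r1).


r2/r1 = 35.7/2.6 = 13.7308
Correction = 20*log10(13.7308) = 22.7539 dB
SPL2 = 100.0 - 22.7539 = 77.246 dB


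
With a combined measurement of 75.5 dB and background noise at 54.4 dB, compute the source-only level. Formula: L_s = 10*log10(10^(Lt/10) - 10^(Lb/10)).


10^(75.5/10) = 3.54813e+07
10^(54.4/10) = 275423
Difference = 3.54813e+07 - 275423 = 3.52059e+07
L_source = 10*log10(3.52059e+07) = 75.466 dB


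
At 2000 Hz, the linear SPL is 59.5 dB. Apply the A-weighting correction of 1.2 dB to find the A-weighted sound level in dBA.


A-weighting table: 2000 Hz -> 1.2 dB correction
SPL_A = SPL + correction = 59.5 + (1.2) = 60.7 dBA


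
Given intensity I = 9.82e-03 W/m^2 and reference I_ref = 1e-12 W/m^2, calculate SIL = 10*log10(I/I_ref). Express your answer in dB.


I / I_ref = 9.82e-03 / 1e-12 = 9.82e+09
SIL = 10 * log10(9.82e+09) = 99.921 dB


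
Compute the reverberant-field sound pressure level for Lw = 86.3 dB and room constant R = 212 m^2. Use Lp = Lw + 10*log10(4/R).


4/R = 4/212 = 0.0188679
Lp = 86.3 + 10*log10(0.0188679) = 69.057 dB


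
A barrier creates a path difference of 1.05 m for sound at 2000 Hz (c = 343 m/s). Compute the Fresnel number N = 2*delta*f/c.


N = 2*delta*f/c = 2*delta/lambda, where lambda = c/f
lambda = 343 / 2000 = 0.1715 m
N = 2 * 1.05 / 0.1715 = 12.245


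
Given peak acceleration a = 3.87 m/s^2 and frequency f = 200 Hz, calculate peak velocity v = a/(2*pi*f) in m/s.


omega = 2*pi*f = 2*pi*200 = 1256.64 rad/s
v = a / omega = 3.87 / 1256.64 = 0.0030796 m/s


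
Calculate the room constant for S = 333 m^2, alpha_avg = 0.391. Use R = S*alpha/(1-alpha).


R = 333 * 0.391 / (1 - 0.391) = 213.8 m^2


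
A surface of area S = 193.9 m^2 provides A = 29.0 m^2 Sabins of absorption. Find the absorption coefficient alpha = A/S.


Absorption coefficient = absorbed power / incident power
alpha = A / S = 29.0 / 193.9 = 0.14956


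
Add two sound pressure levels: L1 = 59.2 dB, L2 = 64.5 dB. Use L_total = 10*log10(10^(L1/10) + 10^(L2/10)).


10^(59.2/10) = 831764
10^(64.5/10) = 2.81838e+06
Sum = 831764 + 2.81838e+06 = 3.65014e+06
L_total = 10*log10(3.65014e+06) = 65.623 dB


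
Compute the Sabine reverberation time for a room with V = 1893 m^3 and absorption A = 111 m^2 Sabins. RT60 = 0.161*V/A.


RT60 = 0.161 * 1893 / 111 = 2.7457 s


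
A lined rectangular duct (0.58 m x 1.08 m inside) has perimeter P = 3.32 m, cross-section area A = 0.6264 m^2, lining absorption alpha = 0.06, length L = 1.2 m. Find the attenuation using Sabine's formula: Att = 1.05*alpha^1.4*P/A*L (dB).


alpha^1.4 = 0.06^1.4 = 0.0194721
Attenuation rate = 1.05 * alpha^1.4 * P / A
= 1.05 * 0.0194721 * 3.32 / 0.6264 = 0.108365 dB/m
Total Att = 0.108365 * 1.2 = 0.13004 dB


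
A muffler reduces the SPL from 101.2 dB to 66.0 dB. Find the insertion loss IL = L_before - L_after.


Insertion loss = SPL without muffler - SPL with muffler
IL = 101.2 - 66.0 = 35.2 dB


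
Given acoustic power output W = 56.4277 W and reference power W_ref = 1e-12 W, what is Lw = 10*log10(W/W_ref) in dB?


W / W_ref = 56.4277 / 1e-12 = 5.64277e+13
Lw = 10 * log10(5.64277e+13) = 137.51 dB


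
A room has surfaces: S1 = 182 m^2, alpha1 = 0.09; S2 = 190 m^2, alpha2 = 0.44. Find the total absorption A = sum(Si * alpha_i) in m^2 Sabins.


182 * 0.09 = 16.38
190 * 0.44 = 83.6
A_total = 16.38 + 83.6 = 99.98 m^2


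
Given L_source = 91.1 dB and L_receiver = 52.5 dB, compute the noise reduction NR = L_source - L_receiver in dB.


NR = L_source - L_receiver (difference between source and receiving room levels)
NR = 91.1 - 52.5 = 38.6 dB


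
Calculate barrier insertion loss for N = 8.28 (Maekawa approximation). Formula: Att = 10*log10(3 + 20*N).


3 + 20*N = 3 + 20*8.28 = 168.6
Att = 10*log10(168.6) = 22.269 dB


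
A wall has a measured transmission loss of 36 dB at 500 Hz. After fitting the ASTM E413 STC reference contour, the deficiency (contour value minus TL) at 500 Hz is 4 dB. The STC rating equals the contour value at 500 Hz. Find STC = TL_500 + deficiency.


By ASTM E413, STC = value of the fitted reference contour at 500 Hz.
Contour value at 500 Hz = TL_500 + deficiency = 36 + 4 = 40
STC = 40


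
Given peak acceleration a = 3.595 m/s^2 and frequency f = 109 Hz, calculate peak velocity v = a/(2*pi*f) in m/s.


omega = 2*pi*f = 2*pi*109 = 684.867 rad/s
v = a / omega = 3.595 / 684.867 = 0.0052492 m/s


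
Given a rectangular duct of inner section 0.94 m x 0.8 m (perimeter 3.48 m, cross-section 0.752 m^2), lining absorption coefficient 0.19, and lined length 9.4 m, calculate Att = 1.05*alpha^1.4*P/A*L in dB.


alpha^1.4 = 0.19^1.4 = 0.0977811
Attenuation rate = 1.05 * alpha^1.4 * P / A
= 1.05 * 0.0977811 * 3.48 / 0.752 = 0.475123 dB/m
Total Att = 0.475123 * 9.4 = 4.4662 dB


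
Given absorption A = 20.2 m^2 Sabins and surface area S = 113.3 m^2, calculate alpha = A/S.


Absorption coefficient = absorbed power / incident power
alpha = A / S = 20.2 / 113.3 = 0.17829


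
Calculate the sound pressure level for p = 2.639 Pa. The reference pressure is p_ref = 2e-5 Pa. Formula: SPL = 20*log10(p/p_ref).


p / p_ref = 2.639 / 2e-5 = 131950
SPL = 20 * log10(131950) = 102.41 dB


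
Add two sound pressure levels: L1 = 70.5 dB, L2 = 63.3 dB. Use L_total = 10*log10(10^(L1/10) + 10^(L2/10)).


10^(70.5/10) = 1.12202e+07
10^(63.3/10) = 2.13796e+06
Sum = 1.12202e+07 + 2.13796e+06 = 1.33582e+07
L_total = 10*log10(1.33582e+07) = 71.257 dB


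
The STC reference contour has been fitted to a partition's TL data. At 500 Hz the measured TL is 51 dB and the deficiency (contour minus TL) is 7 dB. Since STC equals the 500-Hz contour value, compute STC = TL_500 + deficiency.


By ASTM E413, STC = value of the fitted reference contour at 500 Hz.
Contour value at 500 Hz = TL_500 + deficiency = 51 + 7 = 58
STC = 58


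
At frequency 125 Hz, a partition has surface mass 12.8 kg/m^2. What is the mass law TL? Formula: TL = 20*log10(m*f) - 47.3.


m * f = 12.8 * 125 = 1600
20*log10(1600) = 64.0824 dB
TL = 64.0824 - 47.3 = 16.782 dB


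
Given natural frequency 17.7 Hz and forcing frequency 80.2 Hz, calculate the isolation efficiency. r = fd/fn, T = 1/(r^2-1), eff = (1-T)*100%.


r = 80.2 / 17.7 = 4.53107
r^2 - 1 = 4.53107^2 - 1 = 19.5306
T = 1/19.5306 = 0.0512017
Efficiency = (1 - 0.0512017)*100 = 94.88 %


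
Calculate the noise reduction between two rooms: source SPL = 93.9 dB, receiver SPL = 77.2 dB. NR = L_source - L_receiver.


NR = L_source - L_receiver (difference between source and receiving room levels)
NR = 93.9 - 77.2 = 16.7 dB


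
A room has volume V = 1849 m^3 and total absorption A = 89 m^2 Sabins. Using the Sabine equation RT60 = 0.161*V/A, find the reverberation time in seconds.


RT60 = 0.161 * 1849 / 89 = 3.3448 s


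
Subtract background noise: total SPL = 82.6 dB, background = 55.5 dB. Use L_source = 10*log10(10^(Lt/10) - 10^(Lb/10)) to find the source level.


10^(82.6/10) = 1.8197e+08
10^(55.5/10) = 354813
Difference = 1.8197e+08 - 354813 = 1.81615e+08
L_source = 10*log10(1.81615e+08) = 82.592 dB


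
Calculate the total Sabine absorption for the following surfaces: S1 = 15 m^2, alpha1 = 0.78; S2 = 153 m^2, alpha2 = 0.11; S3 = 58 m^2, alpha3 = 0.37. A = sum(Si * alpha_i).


15 * 0.78 = 11.7
153 * 0.11 = 16.83
58 * 0.37 = 21.46
A_total = 11.7 + 16.83 + 21.46 = 49.99 m^2


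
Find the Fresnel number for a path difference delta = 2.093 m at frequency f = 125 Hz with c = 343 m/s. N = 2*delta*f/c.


N = 2*delta*f/c = 2*delta/lambda, where lambda = c/f
lambda = 343 / 125 = 2.744 m
N = 2 * 2.093 / 2.744 = 1.5255


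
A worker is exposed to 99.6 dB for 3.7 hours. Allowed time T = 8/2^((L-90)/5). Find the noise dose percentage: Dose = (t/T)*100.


T_allowed = 8 / 2^((99.6 - 90)/5) = 2.11404 hr
Dose = 3.7 / 2.11404 * 100 = 175.02 %


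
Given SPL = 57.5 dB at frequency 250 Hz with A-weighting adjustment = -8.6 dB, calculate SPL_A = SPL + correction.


A-weighting table: 250 Hz -> -8.6 dB correction
SPL_A = SPL + correction = 57.5 + (-8.6) = 48.9 dBA


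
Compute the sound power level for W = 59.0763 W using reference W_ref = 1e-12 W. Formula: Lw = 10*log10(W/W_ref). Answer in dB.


W / W_ref = 59.0763 / 1e-12 = 5.90763e+13
Lw = 10 * log10(5.90763e+13) = 137.71 dB


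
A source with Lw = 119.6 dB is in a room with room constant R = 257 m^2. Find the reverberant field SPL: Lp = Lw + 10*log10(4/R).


4/R = 4/257 = 0.0155642
Lp = 119.6 + 10*log10(0.0155642) = 101.52 dB


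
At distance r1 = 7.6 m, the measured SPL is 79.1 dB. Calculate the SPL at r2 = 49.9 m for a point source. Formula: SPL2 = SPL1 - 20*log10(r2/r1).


r2/r1 = 49.9/7.6 = 6.56579
Correction = 20*log10(6.56579) = 16.3457 dB
SPL2 = 79.1 - 16.3457 = 62.754 dB


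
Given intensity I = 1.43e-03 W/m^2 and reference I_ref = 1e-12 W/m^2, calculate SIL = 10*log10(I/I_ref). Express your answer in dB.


I / I_ref = 1.43e-03 / 1e-12 = 1.43e+09
SIL = 10 * log10(1.43e+09) = 91.553 dB


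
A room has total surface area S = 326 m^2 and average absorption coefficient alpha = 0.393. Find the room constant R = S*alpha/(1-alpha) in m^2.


R = 326 * 0.393 / (1 - 0.393) = 211.07 m^2


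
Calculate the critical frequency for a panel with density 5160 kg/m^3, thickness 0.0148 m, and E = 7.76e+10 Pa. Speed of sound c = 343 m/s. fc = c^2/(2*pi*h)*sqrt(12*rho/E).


12*rho/E = 12*5160/7.76e+10 = 7.97938e-07
sqrt(12*rho/E) = sqrt(7.97938e-07) = 0.000893274
c^2/(2*pi*h) = 343^2/(2*pi*0.0148) = 1.26516e+06
fc = 1.26516e+06 * 0.000893274 = 1130.1 Hz


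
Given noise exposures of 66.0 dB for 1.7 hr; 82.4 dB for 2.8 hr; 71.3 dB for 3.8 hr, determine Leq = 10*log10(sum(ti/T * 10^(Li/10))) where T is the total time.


T_total = 1.7 + 2.8 + 3.8 = 8.3 hr
(1.7/8.3) * 10^(66.0/10) = 815400
(2.8/8.3) * 10^(82.4/10) = 5.86246e+07
(3.8/8.3) * 10^(71.3/10) = 6.17597e+06
Sum = 815400 + 5.86246e+07 + 6.17597e+06 = 6.5616e+07
Leq = 10*log10(6.5616e+07) = 78.17 dB


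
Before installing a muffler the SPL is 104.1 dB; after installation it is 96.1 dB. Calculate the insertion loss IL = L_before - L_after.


Insertion loss = SPL without muffler - SPL with muffler
IL = 104.1 - 96.1 = 8 dB


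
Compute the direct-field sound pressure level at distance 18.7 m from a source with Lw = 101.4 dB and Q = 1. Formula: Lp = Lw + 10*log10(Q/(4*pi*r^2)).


4*pi*r^2 = 4*pi*18.7^2 = 4394.33 m^2
Q / (4*pi*r^2) = 1 / 4394.33 = 0.000227566
Lp = 101.4 + 10*log10(0.000227566) = 64.971 dB


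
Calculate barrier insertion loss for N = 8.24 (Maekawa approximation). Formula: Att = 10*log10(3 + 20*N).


3 + 20*N = 3 + 20*8.24 = 167.8
Att = 10*log10(167.8) = 22.248 dB


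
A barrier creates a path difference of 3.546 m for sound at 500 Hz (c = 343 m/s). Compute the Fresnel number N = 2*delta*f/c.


N = 2*delta*f/c = 2*delta/lambda, where lambda = c/f
lambda = 343 / 500 = 0.686 m
N = 2 * 3.546 / 0.686 = 10.338


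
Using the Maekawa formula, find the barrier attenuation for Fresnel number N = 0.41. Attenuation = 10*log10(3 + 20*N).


3 + 20*N = 3 + 20*0.41 = 11.2
Att = 10*log10(11.2) = 10.492 dB


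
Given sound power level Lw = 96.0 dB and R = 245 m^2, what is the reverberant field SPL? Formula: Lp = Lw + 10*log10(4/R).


4/R = 4/245 = 0.0163265
Lp = 96.0 + 10*log10(0.0163265) = 78.129 dB


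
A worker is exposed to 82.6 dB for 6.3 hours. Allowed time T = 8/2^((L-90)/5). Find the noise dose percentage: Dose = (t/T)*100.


T_allowed = 8 / 2^((82.6 - 90)/5) = 22.3159 hr
Dose = 6.3 / 22.3159 * 100 = 28.231 %


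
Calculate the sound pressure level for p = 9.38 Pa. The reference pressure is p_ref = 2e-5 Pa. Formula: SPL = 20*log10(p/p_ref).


p / p_ref = 9.38 / 2e-5 = 469000
SPL = 20 * log10(469000) = 113.42 dB


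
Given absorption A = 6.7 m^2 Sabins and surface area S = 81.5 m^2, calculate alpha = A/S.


Absorption coefficient = absorbed power / incident power
alpha = A / S = 6.7 / 81.5 = 0.082209


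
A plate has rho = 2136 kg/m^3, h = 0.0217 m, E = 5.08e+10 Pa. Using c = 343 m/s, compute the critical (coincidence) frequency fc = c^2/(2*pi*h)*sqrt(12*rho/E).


12*rho/E = 12*2136/5.08e+10 = 5.04567e-07
sqrt(12*rho/E) = sqrt(5.04567e-07) = 0.000710329
c^2/(2*pi*h) = 343^2/(2*pi*0.0217) = 862876
fc = 862876 * 0.000710329 = 612.93 Hz


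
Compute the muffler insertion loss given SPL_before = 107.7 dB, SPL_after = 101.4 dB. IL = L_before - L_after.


Insertion loss = SPL without muffler - SPL with muffler
IL = 107.7 - 101.4 = 6.3 dB


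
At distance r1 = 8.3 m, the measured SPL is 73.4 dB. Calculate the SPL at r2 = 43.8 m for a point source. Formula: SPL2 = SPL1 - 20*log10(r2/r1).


r2/r1 = 43.8/8.3 = 5.27711
Correction = 20*log10(5.27711) = 14.4479 dB
SPL2 = 73.4 - 14.4479 = 58.952 dB


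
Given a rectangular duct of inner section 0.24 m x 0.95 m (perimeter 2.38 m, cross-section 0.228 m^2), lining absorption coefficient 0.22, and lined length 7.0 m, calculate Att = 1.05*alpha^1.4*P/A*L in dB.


alpha^1.4 = 0.22^1.4 = 0.120058
Attenuation rate = 1.05 * alpha^1.4 * P / A
= 1.05 * 0.120058 * 2.38 / 0.228 = 1.3159 dB/m
Total Att = 1.3159 * 7.0 = 9.2113 dB


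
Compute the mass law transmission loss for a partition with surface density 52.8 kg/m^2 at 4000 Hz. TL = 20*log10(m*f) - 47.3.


m * f = 52.8 * 4000 = 211200
20*log10(211200) = 106.494 dB
TL = 106.494 - 47.3 = 59.194 dB


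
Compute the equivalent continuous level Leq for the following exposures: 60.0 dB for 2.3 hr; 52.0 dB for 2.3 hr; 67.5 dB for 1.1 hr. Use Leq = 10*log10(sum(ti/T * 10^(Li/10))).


T_total = 2.3 + 2.3 + 1.1 = 5.7 hr
(2.3/5.7) * 10^(60.0/10) = 403509
(2.3/5.7) * 10^(52.0/10) = 63951.8
(1.1/5.7) * 10^(67.5/10) = 1.08522e+06
Sum = 403509 + 63951.8 + 1.08522e+06 = 1.55268e+06
Leq = 10*log10(1.55268e+06) = 61.911 dB


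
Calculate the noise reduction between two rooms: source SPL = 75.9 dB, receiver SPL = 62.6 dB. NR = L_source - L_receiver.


NR = L_source - L_receiver (difference between source and receiving room levels)
NR = 75.9 - 62.6 = 13.3 dB


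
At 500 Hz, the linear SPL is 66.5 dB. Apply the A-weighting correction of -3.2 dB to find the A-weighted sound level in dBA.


A-weighting table: 500 Hz -> -3.2 dB correction
SPL_A = SPL + correction = 66.5 + (-3.2) = 63.3 dBA


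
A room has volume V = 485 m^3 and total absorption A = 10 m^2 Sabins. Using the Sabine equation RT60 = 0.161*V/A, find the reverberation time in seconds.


RT60 = 0.161 * 485 / 10 = 7.8085 s


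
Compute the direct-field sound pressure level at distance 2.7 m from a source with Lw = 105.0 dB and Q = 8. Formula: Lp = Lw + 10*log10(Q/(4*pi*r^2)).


4*pi*r^2 = 4*pi*2.7^2 = 91.6088 m^2
Q / (4*pi*r^2) = 8 / 91.6088 = 0.0873279
Lp = 105.0 + 10*log10(0.0873279) = 94.412 dB


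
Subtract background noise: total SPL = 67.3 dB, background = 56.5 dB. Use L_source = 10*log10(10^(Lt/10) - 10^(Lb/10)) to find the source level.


10^(67.3/10) = 5.37032e+06
10^(56.5/10) = 446684
Difference = 5.37032e+06 - 446684 = 4.92364e+06
L_source = 10*log10(4.92364e+06) = 66.923 dB


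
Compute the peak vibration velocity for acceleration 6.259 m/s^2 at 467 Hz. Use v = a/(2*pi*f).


omega = 2*pi*f = 2*pi*467 = 2934.25 rad/s
v = a / omega = 6.259 / 2934.25 = 0.0021331 m/s


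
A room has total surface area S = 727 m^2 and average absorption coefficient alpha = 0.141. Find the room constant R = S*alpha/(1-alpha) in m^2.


R = 727 * 0.141 / (1 - 0.141) = 119.33 m^2


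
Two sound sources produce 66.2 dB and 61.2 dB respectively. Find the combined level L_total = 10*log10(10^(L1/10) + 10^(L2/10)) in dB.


10^(66.2/10) = 4.16869e+06
10^(61.2/10) = 1.31826e+06
Sum = 4.16869e+06 + 1.31826e+06 = 5.48695e+06
L_total = 10*log10(5.48695e+06) = 67.393 dB


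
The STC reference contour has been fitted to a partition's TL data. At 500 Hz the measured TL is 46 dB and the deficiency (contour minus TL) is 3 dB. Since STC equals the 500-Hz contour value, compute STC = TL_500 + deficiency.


By ASTM E413, STC = value of the fitted reference contour at 500 Hz.
Contour value at 500 Hz = TL_500 + deficiency = 46 + 3 = 49
STC = 49


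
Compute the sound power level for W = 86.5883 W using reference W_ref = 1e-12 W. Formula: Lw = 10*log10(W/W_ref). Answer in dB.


W / W_ref = 86.5883 / 1e-12 = 8.65883e+13
Lw = 10 * log10(8.65883e+13) = 139.37 dB


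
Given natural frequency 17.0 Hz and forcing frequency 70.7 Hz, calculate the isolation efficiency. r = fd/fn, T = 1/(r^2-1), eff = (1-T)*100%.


r = 70.7 / 17.0 = 4.15882
r^2 - 1 = 4.15882^2 - 1 = 16.2958
T = 1/16.2958 = 0.0613655
Efficiency = (1 - 0.0613655)*100 = 93.863 %


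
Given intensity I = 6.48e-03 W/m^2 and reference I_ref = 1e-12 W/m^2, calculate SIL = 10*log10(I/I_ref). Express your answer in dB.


I / I_ref = 6.48e-03 / 1e-12 = 6.48e+09
SIL = 10 * log10(6.48e+09) = 98.116 dB


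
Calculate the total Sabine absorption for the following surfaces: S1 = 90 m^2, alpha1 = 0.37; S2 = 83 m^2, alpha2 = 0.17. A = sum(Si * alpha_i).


90 * 0.37 = 33.3
83 * 0.17 = 14.11
A_total = 33.3 + 14.11 = 47.41 m^2


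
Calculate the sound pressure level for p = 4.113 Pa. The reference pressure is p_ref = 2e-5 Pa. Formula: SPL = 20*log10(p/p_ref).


p / p_ref = 4.113 / 2e-5 = 205650
SPL = 20 * log10(205650) = 106.26 dB


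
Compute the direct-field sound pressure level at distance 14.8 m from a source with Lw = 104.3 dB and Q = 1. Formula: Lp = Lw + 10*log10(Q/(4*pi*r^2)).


4*pi*r^2 = 4*pi*14.8^2 = 2752.54 m^2
Q / (4*pi*r^2) = 1 / 2752.54 = 0.000363301
Lp = 104.3 + 10*log10(0.000363301) = 69.903 dB


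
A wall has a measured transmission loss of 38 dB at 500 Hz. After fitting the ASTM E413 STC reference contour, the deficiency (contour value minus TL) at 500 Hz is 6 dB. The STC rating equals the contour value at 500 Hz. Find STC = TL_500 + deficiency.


By ASTM E413, STC = value of the fitted reference contour at 500 Hz.
Contour value at 500 Hz = TL_500 + deficiency = 38 + 6 = 44
STC = 44


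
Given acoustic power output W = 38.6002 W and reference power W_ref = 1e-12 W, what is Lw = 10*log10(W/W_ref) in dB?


W / W_ref = 38.6002 / 1e-12 = 3.86002e+13
Lw = 10 * log10(3.86002e+13) = 135.87 dB


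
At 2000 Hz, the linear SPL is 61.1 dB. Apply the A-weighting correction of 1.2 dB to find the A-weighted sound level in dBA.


A-weighting table: 2000 Hz -> 1.2 dB correction
SPL_A = SPL + correction = 61.1 + (1.2) = 62.3 dBA


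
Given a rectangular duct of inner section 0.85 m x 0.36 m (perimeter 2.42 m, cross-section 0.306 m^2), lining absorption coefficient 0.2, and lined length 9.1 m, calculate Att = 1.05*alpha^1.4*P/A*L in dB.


alpha^1.4 = 0.2^1.4 = 0.105061
Attenuation rate = 1.05 * alpha^1.4 * P / A
= 1.05 * 0.105061 * 2.42 / 0.306 = 0.872418 dB/m
Total Att = 0.872418 * 9.1 = 7.939 dB


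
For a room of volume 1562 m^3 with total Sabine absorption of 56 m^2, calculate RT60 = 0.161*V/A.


RT60 = 0.161 * 1562 / 56 = 4.4908 s


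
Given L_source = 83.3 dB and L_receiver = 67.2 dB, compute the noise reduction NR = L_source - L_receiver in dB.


NR = L_source - L_receiver (difference between source and receiving room levels)
NR = 83.3 - 67.2 = 16.1 dB


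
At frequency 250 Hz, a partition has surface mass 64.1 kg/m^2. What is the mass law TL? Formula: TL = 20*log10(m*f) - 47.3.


m * f = 64.1 * 250 = 16025
20*log10(16025) = 84.096 dB
TL = 84.096 - 47.3 = 36.796 dB


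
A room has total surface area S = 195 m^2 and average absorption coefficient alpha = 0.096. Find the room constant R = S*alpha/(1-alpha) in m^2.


R = 195 * 0.096 / (1 - 0.096) = 20.708 m^2


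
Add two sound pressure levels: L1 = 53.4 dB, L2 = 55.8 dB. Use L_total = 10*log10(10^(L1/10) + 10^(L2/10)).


10^(53.4/10) = 218776
10^(55.8/10) = 380189
Sum = 218776 + 380189 = 598965
L_total = 10*log10(598965) = 57.774 dB


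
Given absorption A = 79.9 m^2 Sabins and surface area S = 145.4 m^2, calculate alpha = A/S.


Absorption coefficient = absorbed power / incident power
alpha = A / S = 79.9 / 145.4 = 0.54952


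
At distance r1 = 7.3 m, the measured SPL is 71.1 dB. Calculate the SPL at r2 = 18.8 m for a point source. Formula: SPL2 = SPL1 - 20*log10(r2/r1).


r2/r1 = 18.8/7.3 = 2.57534
Correction = 20*log10(2.57534) = 8.21669 dB
SPL2 = 71.1 - 8.21669 = 62.883 dB
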